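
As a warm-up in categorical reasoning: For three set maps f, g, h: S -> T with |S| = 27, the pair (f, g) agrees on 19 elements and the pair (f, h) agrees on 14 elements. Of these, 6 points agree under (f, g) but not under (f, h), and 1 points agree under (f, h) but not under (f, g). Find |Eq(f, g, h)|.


Eq(f, g, h) is the triple-agreement set: points in S where all three
maps take the same value. Using inclusion-exclusion on the pairwise data:
Pair (f, g) agrees on 19 points; pair (f, h) on 14 points.
Points agreeing under (f, g) but not (f, h) = 6; under (f, h) but not (f, g) = 1.
Triple-agreement = agreement-in-(f, g) minus points that agree under (f, g) but not (f, h):
|Eq(f, g, h)| = 19 - 6 = 13
(cross-check via (f, h): 14 - 1 = 13.)

13


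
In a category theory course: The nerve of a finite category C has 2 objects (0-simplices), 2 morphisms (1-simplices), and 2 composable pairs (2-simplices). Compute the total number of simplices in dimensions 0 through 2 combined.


The 2-skeleton of the nerve N(C) consists of simplices in dimensions 0, 1, 2:
  |N(C)_0| = 2 (objects)
  |N(C)_1| = 2 (morphisms)
  |N(C)_2| = 2 (composable pairs)
Total = 2 + 2 + 2 = 6

6


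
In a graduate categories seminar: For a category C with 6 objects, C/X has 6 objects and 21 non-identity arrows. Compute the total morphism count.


In the slice category C/X, objects are morphisms to X.
Identity morphisms: 6 (one per object of C/X).
Non-identity morphisms: 21.
Total = 6 + 21 = 27

27


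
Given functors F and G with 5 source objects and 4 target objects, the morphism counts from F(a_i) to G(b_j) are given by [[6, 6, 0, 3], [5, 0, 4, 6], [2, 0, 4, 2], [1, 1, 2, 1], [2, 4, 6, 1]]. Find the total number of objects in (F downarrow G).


Objects of (F downarrow G) are triples (a, b, h: F(a)->G(b)).
The count equals the sum of all entries in the hom-matrix.
sum(row 0) = 15
sum(row 1) = 15
sum(row 2) = 8
sum(row 3) = 5
sum(row 4) = 13
Grand total = 56

56


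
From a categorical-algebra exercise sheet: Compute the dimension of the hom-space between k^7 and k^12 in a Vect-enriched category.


In Vect-enriched categories, Hom(k^n, k^m) is the space of m x n matrices.
dim(Hom(k^7, k^12)) = 12 * 7 = 84

84


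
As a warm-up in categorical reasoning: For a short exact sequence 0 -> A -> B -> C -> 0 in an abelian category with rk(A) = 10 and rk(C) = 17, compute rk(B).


For a short exact sequence 0 -> A -> B -> C -> 0,
rank is additive: rank(B) = rank(A) + rank(C).
rank(B) = 10 + 17 = 27

27


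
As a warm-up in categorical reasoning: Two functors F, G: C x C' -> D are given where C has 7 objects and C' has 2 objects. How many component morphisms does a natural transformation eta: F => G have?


A natural transformation eta: F => G assigns one component morphism per
object of the domain category.
The domain is the product category C x C', so
|Ob(C x C')| = |Ob(C)| * |Ob(C')| = 7 * 2 = 14.
Therefore eta has 14 component morphisms.

14


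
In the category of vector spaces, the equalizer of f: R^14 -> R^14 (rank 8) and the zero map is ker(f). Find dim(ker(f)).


The equalizer of f and the zero map is ker(f).
By the rank-nullity theorem: dim(ker(f)) = dim(domain) - rank(f).
dim(ker(f)) = 14 - 8 = 6

6


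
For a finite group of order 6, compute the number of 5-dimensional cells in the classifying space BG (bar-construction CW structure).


In the bar-construction CW model of BG, the n-cells are indexed by
n-tuples [g_1|...|g_n] of non-identity elements of G (degenerate
simplices with some g_i = e do not contribute cells), so there are
(|G| - 1)^n n-cells.
For dim = 5 with |G| = 6:
cells = (6 - 1)^5 = 5^5 = 3125

3125


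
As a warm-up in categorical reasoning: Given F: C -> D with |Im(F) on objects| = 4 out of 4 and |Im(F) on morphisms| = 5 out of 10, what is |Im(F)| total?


The image of F consists of distinct objects and distinct morphisms.
|Im(F)| on objects = 4
|Im(F)| on morphisms = 5
Total image cardinality = 4 + 5 = 9

9


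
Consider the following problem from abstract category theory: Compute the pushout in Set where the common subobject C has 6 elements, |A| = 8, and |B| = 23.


The pushout A +_C B identifies the images of C in A and B.
|A +_C B| = |A| + |B| - |C| (for injections).
= 8 + 23 - 6 = 25

25


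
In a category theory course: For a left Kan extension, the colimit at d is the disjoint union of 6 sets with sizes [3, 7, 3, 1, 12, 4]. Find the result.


Pointwise, the left Kan extension (Lan_F H)(d) is the colimit, indexed
by the comma category (F downarrow d), of H composed with the
projection (F downarrow d) -> C. Here that colimit is given
as a coproduct (disjoint union) of sets, so its cardinality is the
sum of the sizes of the summands.
Coproduct of sets with sizes: 3 + 7 + 3 + 1 + 12 + 4
= 30

30


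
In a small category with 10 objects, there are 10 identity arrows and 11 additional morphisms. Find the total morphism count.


Each object has an identity morphism, giving 10 identities.
Adding the 11 non-identity morphisms:
Total = 10 + 11 = 21

21


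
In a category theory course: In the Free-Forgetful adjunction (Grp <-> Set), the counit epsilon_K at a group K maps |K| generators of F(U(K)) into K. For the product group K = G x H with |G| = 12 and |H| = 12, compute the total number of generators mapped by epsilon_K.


The counit epsilon_K: F(U(K)) -> K of the Free-Forgetful adjunction
maps |K| generators of F(U(K)) into K. For K = G x H (the product group),
|G x H| = |G| * |H|.
Total generators mapped = 12 * 12 = 144.

144


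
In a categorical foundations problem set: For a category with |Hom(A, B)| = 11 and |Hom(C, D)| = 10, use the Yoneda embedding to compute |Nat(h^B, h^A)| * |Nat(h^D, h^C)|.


By the Yoneda lemma, Nat(h^B, h^A) is isomorphic to Hom(A, B),
so |Nat(h^B, h^A)| = |Hom(A, B)| and |Nat(h^D, h^C)| = |Hom(C, D)|.
|Hom(A, B)| = 11, |Hom(C, D)| = 10.
|Nat(h^B, h^A) x Nat(h^D, h^C)| = 11 * 10 = 110

110


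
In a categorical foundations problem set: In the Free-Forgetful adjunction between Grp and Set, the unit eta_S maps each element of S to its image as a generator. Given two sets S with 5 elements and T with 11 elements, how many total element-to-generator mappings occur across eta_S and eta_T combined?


The unit eta_X: X -> U(F(X)) of the Free-Forgetful adjunction
maps each element of X to a generator of F(X). For X = S + T (disjoint
union in Set), |S + T| = |S| + |T|.
Total mappings = 5 + 11 = 16.

16


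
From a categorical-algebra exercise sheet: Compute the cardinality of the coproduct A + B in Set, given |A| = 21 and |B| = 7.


In Set, the coproduct A + B is the disjoint union.
|A + B| = |A| + |B| = 21 + 7 = 28

28


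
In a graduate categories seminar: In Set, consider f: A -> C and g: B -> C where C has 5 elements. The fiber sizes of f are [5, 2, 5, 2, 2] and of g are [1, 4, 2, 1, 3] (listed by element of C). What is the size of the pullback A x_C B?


The pullback A x_C B consists of pairs (a, b) with f(a) = g(b).
For each element c in C, the fiber product has |f^-1(c)| * |g^-1(c)| elements.
Summing over C: 5 * 1 + 2 * 4 + 5 * 2 + 2 * 1 + 2 * 3
= 5 + 8 + 10 + 2 + 6 = 31

31


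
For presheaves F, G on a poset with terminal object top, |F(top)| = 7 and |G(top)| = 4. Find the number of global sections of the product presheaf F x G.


Global sections of a presheaf on a poset with terminal top satisfy
Gamma(H) ~ H(top). Presheaves admit pointwise products, so
(F x G)(top) = F(top) x G(top) (Cartesian product).
|Gamma(F x G)| = |F(top)| * |G(top)| = 7 * 4 = 28.

28


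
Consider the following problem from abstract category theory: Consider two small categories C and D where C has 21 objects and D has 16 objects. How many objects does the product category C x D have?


The product category C x D has objects that are pairs (c, d).
Number of pairs = |Ob(C)| * |Ob(D)| = 21 * 16 = 336

336


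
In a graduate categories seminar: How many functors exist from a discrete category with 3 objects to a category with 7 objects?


A functor from a discrete category C to D is determined by
where each object maps. Each of the 3 objects of C can map
to any of the 7 objects of D independently.
Number of functors = 7^3 = 343

343


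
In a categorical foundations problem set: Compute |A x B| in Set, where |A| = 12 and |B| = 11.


In Set, the product A x B is the Cartesian product.
By the universal property, |A x B| = |A| * |B|.
|A x B| = 12 * 11 = 132

132


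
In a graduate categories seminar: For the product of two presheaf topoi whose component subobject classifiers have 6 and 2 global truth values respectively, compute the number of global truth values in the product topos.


In a product of presheaf topoi E_1 x E_2, the subobject classifier
is Omega = Omega_1 x Omega_2 (componentwise), so
|Omega(top)| = |Omega_1(top_1)| * |Omega_2(top_2)|.
= 6 * 2 = 12.

12


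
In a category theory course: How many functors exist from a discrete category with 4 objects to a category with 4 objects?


A functor from a discrete category C to D is determined by
where each object maps. Each of the 4 objects of C can map
to any of the 4 objects of D independently.
Number of functors = 4^4 = 256

256


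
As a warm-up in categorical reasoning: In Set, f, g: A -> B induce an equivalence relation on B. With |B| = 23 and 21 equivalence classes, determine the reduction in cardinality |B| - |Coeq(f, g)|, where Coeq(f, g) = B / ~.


The coequalizer Coeq(f, g) = B / ~ has one element per equivalence class.
|B| = 23, |Coeq(f, g)| = 21.
|B| - |Coeq(f, g)| = 23 - 21 = 2.

2


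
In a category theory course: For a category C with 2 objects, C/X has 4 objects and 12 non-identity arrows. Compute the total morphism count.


In the slice category C/X, objects are morphisms to X.
Identity morphisms: 4 (one per object of C/X).
Non-identity morphisms: 12.
Total = 4 + 12 = 16

16


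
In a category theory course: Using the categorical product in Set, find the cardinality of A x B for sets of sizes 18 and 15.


In Set, the product A x B is the Cartesian product.
By the universal property, |A x B| = |A| * |B|.
|A x B| = 18 * 15 = 270

270


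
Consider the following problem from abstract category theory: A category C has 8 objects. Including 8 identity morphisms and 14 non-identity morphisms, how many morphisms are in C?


Each object has an identity morphism, giving 8 identities.
Adding the 14 non-identity morphisms:
Total = 8 + 14 = 22

22


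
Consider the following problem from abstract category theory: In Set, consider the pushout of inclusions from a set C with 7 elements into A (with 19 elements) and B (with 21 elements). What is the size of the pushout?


The pushout A +_C B identifies the images of C in A and B.
|A +_C B| = |A| + |B| - |C| (for injections).
= 19 + 21 - 7 = 33

33


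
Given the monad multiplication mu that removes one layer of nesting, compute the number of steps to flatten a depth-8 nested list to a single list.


Each application of mu: T^2 -> T removes one layer of nesting.
Starting at depth 8 (i.e., T^8(X)), we need to reach T(X).
Number of mu applications = 8 - 1 = 7

7


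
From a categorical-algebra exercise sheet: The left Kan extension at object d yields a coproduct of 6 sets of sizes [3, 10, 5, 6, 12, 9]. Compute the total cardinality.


Pointwise, the left Kan extension (Lan_F H)(d) is the colimit, indexed
by the comma category (F downarrow d), of H composed with the
projection (F downarrow d) -> C. Here that colimit is given
as a coproduct (disjoint union) of sets, so its cardinality is the
sum of the sizes of the summands.
Coproduct of sets with sizes: 3 + 10 + 5 + 6 + 12 + 9
= 45

45


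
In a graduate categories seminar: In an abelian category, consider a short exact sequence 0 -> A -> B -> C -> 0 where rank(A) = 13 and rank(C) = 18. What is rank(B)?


For a short exact sequence 0 -> A -> B -> C -> 0,
rank is additive: rank(B) = rank(A) + rank(C).
rank(B) = 13 + 18 = 31

31


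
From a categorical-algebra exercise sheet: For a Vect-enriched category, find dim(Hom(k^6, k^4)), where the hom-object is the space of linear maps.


In Vect-enriched categories, Hom(k^n, k^m) is the space of m x n matrices.
dim(Hom(k^6, k^4)) = 4 * 6 = 24

24


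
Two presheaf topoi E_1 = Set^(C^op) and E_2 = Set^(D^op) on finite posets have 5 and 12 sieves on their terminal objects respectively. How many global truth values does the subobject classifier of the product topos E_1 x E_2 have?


In a product of presheaf topoi E_1 x E_2, the subobject classifier
is Omega = Omega_1 x Omega_2 (componentwise), so
|Omega(top)| = |Omega_1(top_1)| * |Omega_2(top_2)|.
= 5 * 12 = 60.

60


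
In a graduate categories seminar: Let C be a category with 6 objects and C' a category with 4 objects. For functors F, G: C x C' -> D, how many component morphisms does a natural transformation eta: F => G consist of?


A natural transformation eta: F => G assigns one component morphism per
object of the domain category.
The domain is the product category C x C', so
|Ob(C x C')| = |Ob(C)| * |Ob(C')| = 6 * 4 = 24.
Therefore eta has 24 component morphisms.

24


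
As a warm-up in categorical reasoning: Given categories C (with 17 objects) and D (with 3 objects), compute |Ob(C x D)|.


The product category C x D has objects that are pairs (c, d).
Number of pairs = |Ob(C)| * |Ob(D)| = 17 * 3 = 51

51


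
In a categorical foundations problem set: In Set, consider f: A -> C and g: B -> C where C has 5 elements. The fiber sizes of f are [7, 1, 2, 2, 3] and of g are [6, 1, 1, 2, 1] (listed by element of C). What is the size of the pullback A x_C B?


The pullback A x_C B consists of pairs (a, b) with f(a) = g(b).
For each element c in C, the fiber product has |f^-1(c)| * |g^-1(c)| elements.
Summing over C: 7 * 6 + 1 * 1 + 2 * 1 + 2 * 2 + 3 * 1
= 42 + 1 + 2 + 4 + 3 = 52

52


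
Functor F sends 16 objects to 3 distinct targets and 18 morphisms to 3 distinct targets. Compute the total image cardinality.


The image of F consists of distinct objects and distinct morphisms.
|Im(F)| on objects = 3
|Im(F)| on morphisms = 3
Total image cardinality = 3 + 3 = 6

6


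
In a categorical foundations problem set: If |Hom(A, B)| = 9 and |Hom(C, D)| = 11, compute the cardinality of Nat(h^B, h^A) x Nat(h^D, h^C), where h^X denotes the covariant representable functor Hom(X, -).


By the Yoneda lemma, Nat(h^B, h^A) is isomorphic to Hom(A, B),
so |Nat(h^B, h^A)| = |Hom(A, B)| and |Nat(h^D, h^C)| = |Hom(C, D)|.
|Hom(A, B)| = 9, |Hom(C, D)| = 11.
|Nat(h^B, h^A) x Nat(h^D, h^C)| = 9 * 11 = 99

99


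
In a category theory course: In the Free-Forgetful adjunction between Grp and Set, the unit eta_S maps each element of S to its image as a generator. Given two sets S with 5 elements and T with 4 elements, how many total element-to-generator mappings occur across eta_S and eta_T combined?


The unit eta_X: X -> U(F(X)) of the Free-Forgetful adjunction
maps each element of X to a generator of F(X). For X = S + T (disjoint
union in Set), |S + T| = |S| + |T|.
Total mappings = 5 + 4 = 9.

9


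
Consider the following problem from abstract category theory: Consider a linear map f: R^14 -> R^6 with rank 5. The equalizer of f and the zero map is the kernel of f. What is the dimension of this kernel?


The equalizer of f and the zero map is ker(f).
By the rank-nullity theorem: dim(ker(f)) = dim(domain) - rank(f).
dim(ker(f)) = 14 - 5 = 9

9


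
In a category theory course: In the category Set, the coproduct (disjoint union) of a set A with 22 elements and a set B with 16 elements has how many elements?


In Set, the coproduct A + B is the disjoint union.
|A + B| = |A| + |B| = 22 + 16 = 38

38


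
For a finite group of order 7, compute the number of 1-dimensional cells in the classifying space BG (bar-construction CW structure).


In the bar-construction CW model of BG, the n-cells are indexed by
n-tuples [g_1|...|g_n] of non-identity elements of G (degenerate
simplices with some g_i = e do not contribute cells), so there are
(|G| - 1)^n n-cells.
For dim = 1 with |G| = 7:
cells = (7 - 1)^1 = 6^1 = 6

6


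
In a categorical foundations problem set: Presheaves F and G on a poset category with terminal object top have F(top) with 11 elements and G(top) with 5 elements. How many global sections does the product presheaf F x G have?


Global sections of a presheaf on a poset with terminal top satisfy
Gamma(H) ~ H(top). Presheaves admit pointwise products, so
(F x G)(top) = F(top) x G(top) (Cartesian product).
|Gamma(F x G)| = |F(top)| * |G(top)| = 11 * 5 = 55.

55


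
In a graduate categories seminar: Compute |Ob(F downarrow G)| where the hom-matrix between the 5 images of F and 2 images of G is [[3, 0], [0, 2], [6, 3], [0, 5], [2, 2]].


Objects of (F downarrow G) are triples (a, b, h: F(a)->G(b)).
The count equals the sum of all entries in the hom-matrix.
sum(row 0) = 3
sum(row 1) = 2
sum(row 2) = 9
sum(row 3) = 5
sum(row 4) = 4
Grand total = 23

23


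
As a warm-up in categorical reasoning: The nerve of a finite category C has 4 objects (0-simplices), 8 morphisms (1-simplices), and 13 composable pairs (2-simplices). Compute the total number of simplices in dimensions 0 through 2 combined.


The 2-skeleton of the nerve N(C) consists of simplices in dimensions 0, 1, 2:
  |N(C)_0| = 4 (objects)
  |N(C)_1| = 8 (morphisms)
  |N(C)_2| = 13 (composable pairs)
Total = 4 + 8 + 13 = 25

25


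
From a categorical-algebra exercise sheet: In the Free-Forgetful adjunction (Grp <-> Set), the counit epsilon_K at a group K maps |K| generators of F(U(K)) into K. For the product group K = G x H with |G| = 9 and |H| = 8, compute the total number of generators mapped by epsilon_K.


The counit epsilon_K: F(U(K)) -> K of the Free-Forgetful adjunction
maps |K| generators of F(U(K)) into K. For K = G x H (the product group),
|G x H| = |G| * |H|.
Total generators mapped = 9 * 8 = 72.

72


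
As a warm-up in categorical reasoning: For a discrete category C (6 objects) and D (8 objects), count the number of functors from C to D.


A functor from a discrete category C to D is determined by
where each object maps. Each of the 6 objects of C can map
to any of the 8 objects of D independently.
Number of functors = 8^6 = 262144

262144


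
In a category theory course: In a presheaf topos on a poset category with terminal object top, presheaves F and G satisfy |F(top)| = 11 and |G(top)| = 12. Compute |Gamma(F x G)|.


Global sections of a presheaf on a poset with terminal top satisfy
Gamma(H) ~ H(top). Presheaves admit pointwise products, so
(F x G)(top) = F(top) x G(top) (Cartesian product).
|Gamma(F x G)| = |F(top)| * |G(top)| = 11 * 12 = 132.

132


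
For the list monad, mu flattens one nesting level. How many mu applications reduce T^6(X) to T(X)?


Each application of mu: T^2 -> T removes one layer of nesting.
Starting at depth 6 (i.e., T^6(X)), we need to reach T(X).
Number of mu applications = 6 - 1 = 5

5


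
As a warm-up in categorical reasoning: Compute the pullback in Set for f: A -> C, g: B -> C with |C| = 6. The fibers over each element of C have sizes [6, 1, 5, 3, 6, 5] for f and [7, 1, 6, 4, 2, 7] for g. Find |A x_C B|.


The pullback A x_C B consists of pairs (a, b) with f(a) = g(b).
For each element c in C, the fiber product has |f^-1(c)| * |g^-1(c)| elements.
Summing over C: 6 * 7 + 1 * 1 + 5 * 6 + 3 * 4 + 6 * 2 + 5 * 7
= 42 + 1 + 30 + 12 + 12 + 35 = 132

132


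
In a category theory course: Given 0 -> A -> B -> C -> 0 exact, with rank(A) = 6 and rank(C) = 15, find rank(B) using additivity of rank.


For a short exact sequence 0 -> A -> B -> C -> 0,
rank is additive: rank(B) = rank(A) + rank(C).
rank(B) = 6 + 15 = 21

21


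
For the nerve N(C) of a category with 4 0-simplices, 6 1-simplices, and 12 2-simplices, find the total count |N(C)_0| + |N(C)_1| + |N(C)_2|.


The 2-skeleton of the nerve N(C) consists of simplices in dimensions 0, 1, 2:
  |N(C)_0| = 4 (objects)
  |N(C)_1| = 6 (morphisms)
  |N(C)_2| = 12 (composable pairs)
Total = 4 + 6 + 12 = 22

22


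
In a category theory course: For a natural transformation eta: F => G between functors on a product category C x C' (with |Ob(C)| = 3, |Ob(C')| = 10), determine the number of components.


A natural transformation eta: F => G assigns one component morphism per
object of the domain category.
The domain is the product category C x C', so
|Ob(C x C')| = |Ob(C)| * |Ob(C')| = 3 * 10 = 30.
Therefore eta has 30 component morphisms.

30


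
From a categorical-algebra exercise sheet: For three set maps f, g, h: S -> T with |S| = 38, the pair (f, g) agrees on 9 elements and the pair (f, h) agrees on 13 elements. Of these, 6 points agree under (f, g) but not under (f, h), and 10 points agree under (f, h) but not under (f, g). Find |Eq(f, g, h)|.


Eq(f, g, h) is the triple-agreement set: points in S where all three
maps take the same value. Using inclusion-exclusion on the pairwise data:
Pair (f, g) agrees on 9 points; pair (f, h) on 13 points.
Points agreeing under (f, g) but not (f, h) = 6; under (f, h) but not (f, g) = 10.
Triple-agreement = agreement-in-(f, g) minus points that agree under (f, g) but not (f, h):
|Eq(f, g, h)| = 9 - 6 = 3
(cross-check via (f, h): 13 - 10 = 3.)

3


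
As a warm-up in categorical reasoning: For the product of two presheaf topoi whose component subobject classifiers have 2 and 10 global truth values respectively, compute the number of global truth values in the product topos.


In a product of presheaf topoi E_1 x E_2, the subobject classifier
is Omega = Omega_1 x Omega_2 (componentwise), so
|Omega(top)| = |Omega_1(top_1)| * |Omega_2(top_2)|.
= 2 * 10 = 20.

20


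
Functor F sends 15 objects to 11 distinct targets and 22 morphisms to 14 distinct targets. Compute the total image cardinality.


The image of F consists of distinct objects and distinct morphisms.
|Im(F)| on objects = 11
|Im(F)| on morphisms = 14
Total image cardinality = 11 + 14 = 25

25


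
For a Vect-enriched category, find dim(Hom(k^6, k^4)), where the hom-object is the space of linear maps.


In Vect-enriched categories, Hom(k^n, k^m) is the space of m x n matrices.
dim(Hom(k^6, k^4)) = 4 * 6 = 24

24


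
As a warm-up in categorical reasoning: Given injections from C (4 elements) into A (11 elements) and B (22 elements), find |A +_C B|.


The pushout A +_C B identifies the images of C in A and B.
|A +_C B| = |A| + |B| - |C| (for injections).
= 11 + 22 - 4 = 29

29


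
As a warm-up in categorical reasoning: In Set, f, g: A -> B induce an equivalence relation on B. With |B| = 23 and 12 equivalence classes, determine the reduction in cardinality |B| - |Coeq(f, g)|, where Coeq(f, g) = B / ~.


The coequalizer Coeq(f, g) = B / ~ has one element per equivalence class.
|B| = 23, |Coeq(f, g)| = 12.
|B| - |Coeq(f, g)| = 23 - 12 = 11.

11


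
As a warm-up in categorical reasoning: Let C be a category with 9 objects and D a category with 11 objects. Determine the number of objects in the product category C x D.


The product category C x D has objects that are pairs (c, d).
Number of pairs = |Ob(C)| * |Ob(D)| = 9 * 11 = 99

99


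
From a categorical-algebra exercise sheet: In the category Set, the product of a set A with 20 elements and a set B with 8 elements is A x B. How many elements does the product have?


In Set, the product A x B is the Cartesian product.
By the universal property, |A x B| = |A| * |B|.
|A x B| = 20 * 8 = 160

160


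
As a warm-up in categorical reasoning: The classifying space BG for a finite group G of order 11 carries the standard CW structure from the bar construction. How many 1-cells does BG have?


In the bar-construction CW model of BG, the n-cells are indexed by
n-tuples [g_1|...|g_n] of non-identity elements of G (degenerate
simplices with some g_i = e do not contribute cells), so there are
(|G| - 1)^n n-cells.
For dim = 1 with |G| = 11:
cells = (11 - 1)^1 = 10^1 = 10

10


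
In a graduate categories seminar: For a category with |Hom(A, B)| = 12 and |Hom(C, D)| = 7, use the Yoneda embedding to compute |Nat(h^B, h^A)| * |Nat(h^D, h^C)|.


By the Yoneda lemma, Nat(h^B, h^A) is isomorphic to Hom(A, B),
so |Nat(h^B, h^A)| = |Hom(A, B)| and |Nat(h^D, h^C)| = |Hom(C, D)|.
|Hom(A, B)| = 12, |Hom(C, D)| = 7.
|Nat(h^B, h^A) x Nat(h^D, h^C)| = 12 * 7 = 84

84


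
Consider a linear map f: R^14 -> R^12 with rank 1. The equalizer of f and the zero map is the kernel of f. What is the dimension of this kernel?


The equalizer of f and the zero map is ker(f).
By the rank-nullity theorem: dim(ker(f)) = dim(domain) - rank(f).
dim(ker(f)) = 14 - 1 = 13

13


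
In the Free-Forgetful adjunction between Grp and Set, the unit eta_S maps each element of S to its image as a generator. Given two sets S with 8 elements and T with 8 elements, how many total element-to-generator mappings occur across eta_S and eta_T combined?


The unit eta_X: X -> U(F(X)) of the Free-Forgetful adjunction
maps each element of X to a generator of F(X). For X = S + T (disjoint
union in Set), |S + T| = |S| + |T|.
Total mappings = 8 + 8 = 16.

16


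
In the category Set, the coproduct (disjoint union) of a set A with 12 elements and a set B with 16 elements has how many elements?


In Set, the coproduct A + B is the disjoint union.
|A + B| = |A| + |B| = 12 + 16 = 28

28


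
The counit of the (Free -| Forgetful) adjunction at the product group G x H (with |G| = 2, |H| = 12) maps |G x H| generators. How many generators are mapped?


The counit epsilon_K: F(U(K)) -> K of the Free-Forgetful adjunction
maps |K| generators of F(U(K)) into K. For K = G x H (the product group),
|G x H| = |G| * |H|.
Total generators mapped = 2 * 12 = 24.

24


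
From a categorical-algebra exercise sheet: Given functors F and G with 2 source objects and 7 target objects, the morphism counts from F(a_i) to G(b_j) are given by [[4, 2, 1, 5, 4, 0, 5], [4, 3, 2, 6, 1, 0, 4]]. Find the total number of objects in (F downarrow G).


Objects of (F downarrow G) are triples (a, b, h: F(a)->G(b)).
The count equals the sum of all entries in the hom-matrix.
sum(row 0) = 21
sum(row 1) = 20
Grand total = 41

41


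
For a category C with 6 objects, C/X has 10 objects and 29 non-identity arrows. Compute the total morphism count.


In the slice category C/X, objects are morphisms to X.
Identity morphisms: 10 (one per object of C/X).
Non-identity morphisms: 29.
Total = 10 + 29 = 39

39


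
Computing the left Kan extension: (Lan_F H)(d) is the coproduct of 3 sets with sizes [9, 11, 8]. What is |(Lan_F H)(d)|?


Pointwise, the left Kan extension (Lan_F H)(d) is the colimit, indexed
by the comma category (F downarrow d), of H composed with the
projection (F downarrow d) -> C. Here that colimit is given
as a coproduct (disjoint union) of sets, so its cardinality is the
sum of the sizes of the summands.
Coproduct of sets with sizes: 9 + 11 + 8
= 28

28


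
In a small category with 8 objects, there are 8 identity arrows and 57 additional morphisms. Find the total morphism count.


Each object has an identity morphism, giving 8 identities.
Adding the 57 non-identity morphisms:
Total = 8 + 57 = 65

65


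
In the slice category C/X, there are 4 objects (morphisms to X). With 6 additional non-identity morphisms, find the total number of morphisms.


In the slice category C/X, objects are morphisms to X.
Identity morphisms: 4 (one per object of C/X).
Non-identity morphisms: 6.
Total = 4 + 6 = 10

10


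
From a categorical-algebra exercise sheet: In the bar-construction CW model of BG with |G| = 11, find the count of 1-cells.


In the bar-construction CW model of BG, the n-cells are indexed by
n-tuples [g_1|...|g_n] of non-identity elements of G (degenerate
simplices with some g_i = e do not contribute cells), so there are
(|G| - 1)^n n-cells.
For dim = 1 with |G| = 11:
cells = (11 - 1)^1 = 10^1 = 10

10


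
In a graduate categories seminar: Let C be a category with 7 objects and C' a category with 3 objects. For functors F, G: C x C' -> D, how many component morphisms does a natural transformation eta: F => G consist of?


A natural transformation eta: F => G assigns one component morphism per
object of the domain category.
The domain is the product category C x C', so
|Ob(C x C')| = |Ob(C)| * |Ob(C')| = 7 * 3 = 21.
Therefore eta has 21 component morphisms.

21


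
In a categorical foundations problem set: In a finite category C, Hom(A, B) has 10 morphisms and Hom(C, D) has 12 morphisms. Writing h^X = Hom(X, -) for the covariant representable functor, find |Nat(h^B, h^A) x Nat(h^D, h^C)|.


By the Yoneda lemma, Nat(h^B, h^A) is isomorphic to Hom(A, B),
so |Nat(h^B, h^A)| = |Hom(A, B)| and |Nat(h^D, h^C)| = |Hom(C, D)|.
|Hom(A, B)| = 10, |Hom(C, D)| = 12.
|Nat(h^B, h^A) x Nat(h^D, h^C)| = 10 * 12 = 120

120


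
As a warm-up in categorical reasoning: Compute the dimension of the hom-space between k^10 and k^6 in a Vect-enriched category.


In Vect-enriched categories, Hom(k^n, k^m) is the space of m x n matrices.
dim(Hom(k^10, k^6)) = 6 * 10 = 60

60


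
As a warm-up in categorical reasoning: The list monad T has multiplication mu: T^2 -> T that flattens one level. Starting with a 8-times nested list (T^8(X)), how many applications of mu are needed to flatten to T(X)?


Each application of mu: T^2 -> T removes one layer of nesting.
Starting at depth 8 (i.e., T^8(X)), we need to reach T(X).
Number of mu applications = 8 - 1 = 7

7


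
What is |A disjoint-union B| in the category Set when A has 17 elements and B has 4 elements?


In Set, the coproduct A + B is the disjoint union.
|A + B| = |A| + |B| = 17 + 4 = 21

21


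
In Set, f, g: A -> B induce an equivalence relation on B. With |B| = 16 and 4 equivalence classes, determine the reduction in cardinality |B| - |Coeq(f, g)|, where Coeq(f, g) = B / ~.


The coequalizer Coeq(f, g) = B / ~ has one element per equivalence class.
|B| = 16, |Coeq(f, g)| = 4.
|B| - |Coeq(f, g)| = 16 - 4 = 12.

12


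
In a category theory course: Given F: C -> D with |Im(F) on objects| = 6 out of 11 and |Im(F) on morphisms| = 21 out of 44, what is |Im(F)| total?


The image of F consists of distinct objects and distinct morphisms.
|Im(F)| on objects = 6
|Im(F)| on morphisms = 21
Total image cardinality = 6 + 21 = 27

27


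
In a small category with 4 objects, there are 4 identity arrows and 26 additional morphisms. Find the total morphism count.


Each object has an identity morphism, giving 4 identities.
Adding the 26 non-identity morphisms:
Total = 4 + 26 = 30

30


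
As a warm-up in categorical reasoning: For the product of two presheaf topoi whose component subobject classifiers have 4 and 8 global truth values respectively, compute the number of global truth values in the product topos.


In a product of presheaf topoi E_1 x E_2, the subobject classifier
is Omega = Omega_1 x Omega_2 (componentwise), so
|Omega(top)| = |Omega_1(top_1)| * |Omega_2(top_2)|.
= 4 * 8 = 32.

32


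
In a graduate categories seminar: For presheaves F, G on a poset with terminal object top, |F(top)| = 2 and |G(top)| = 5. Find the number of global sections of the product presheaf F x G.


Global sections of a presheaf on a poset with terminal top satisfy
Gamma(H) ~ H(top). Presheaves admit pointwise products, so
(F x G)(top) = F(top) x G(top) (Cartesian product).
|Gamma(F x G)| = |F(top)| * |G(top)| = 2 * 5 = 10.

10


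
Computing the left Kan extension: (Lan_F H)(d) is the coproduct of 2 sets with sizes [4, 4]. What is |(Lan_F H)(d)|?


Pointwise, the left Kan extension (Lan_F H)(d) is the colimit, indexed
by the comma category (F downarrow d), of H composed with the
projection (F downarrow d) -> C. Here that colimit is given
as a coproduct (disjoint union) of sets, so its cardinality is the
sum of the sizes of the summands.
Coproduct of sets with sizes: 4 + 4
= 8

8


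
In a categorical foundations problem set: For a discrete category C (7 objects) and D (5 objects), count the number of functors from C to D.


A functor from a discrete category C to D is determined by
where each object maps. Each of the 7 objects of C can map
to any of the 5 objects of D independently.
Number of functors = 5^7 = 78125

78125


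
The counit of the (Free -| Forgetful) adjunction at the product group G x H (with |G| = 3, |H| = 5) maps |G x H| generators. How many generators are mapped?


The counit epsilon_K: F(U(K)) -> K of the Free-Forgetful adjunction
maps |K| generators of F(U(K)) into K. For K = G x H (the product group),
|G x H| = |G| * |H|.
Total generators mapped = 3 * 5 = 15.

15


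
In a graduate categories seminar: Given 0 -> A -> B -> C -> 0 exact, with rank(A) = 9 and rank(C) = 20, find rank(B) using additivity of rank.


For a short exact sequence 0 -> A -> B -> C -> 0,
rank is additive: rank(B) = rank(A) + rank(C).
rank(B) = 9 + 20 = 29

29


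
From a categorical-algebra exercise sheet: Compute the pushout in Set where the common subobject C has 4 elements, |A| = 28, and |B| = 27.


The pushout A +_C B identifies the images of C in A and B.
|A +_C B| = |A| + |B| - |C| (for injections).
= 28 + 27 - 4 = 51

51


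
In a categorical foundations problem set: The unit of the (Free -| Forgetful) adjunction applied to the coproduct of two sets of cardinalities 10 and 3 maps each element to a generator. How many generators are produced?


The unit eta_X: X -> U(F(X)) of the Free-Forgetful adjunction
maps each element of X to a generator of F(X). For X = S + T (disjoint
union in Set), |S + T| = |S| + |T|.
Total mappings = 10 + 3 = 13.

13


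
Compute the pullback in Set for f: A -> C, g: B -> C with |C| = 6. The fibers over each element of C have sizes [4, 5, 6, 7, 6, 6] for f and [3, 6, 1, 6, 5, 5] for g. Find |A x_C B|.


The pullback A x_C B consists of pairs (a, b) with f(a) = g(b).
For each element c in C, the fiber product has |f^-1(c)| * |g^-1(c)| elements.
Summing over C: 4 * 3 + 5 * 6 + 6 * 1 + 7 * 6 + 6 * 5 + 6 * 5
= 12 + 30 + 6 + 42 + 30 + 30 = 150

150


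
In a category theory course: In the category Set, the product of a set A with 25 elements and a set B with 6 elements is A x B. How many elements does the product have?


In Set, the product A x B is the Cartesian product.
By the universal property, |A x B| = |A| * |B|.
|A x B| = 25 * 6 = 150

150


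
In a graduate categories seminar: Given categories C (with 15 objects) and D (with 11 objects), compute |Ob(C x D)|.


The product category C x D has objects that are pairs (c, d).
Number of pairs = |Ob(C)| * |Ob(D)| = 15 * 11 = 165

165


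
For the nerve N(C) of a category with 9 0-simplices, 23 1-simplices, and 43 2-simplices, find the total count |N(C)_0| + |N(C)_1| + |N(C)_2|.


The 2-skeleton of the nerve N(C) consists of simplices in dimensions 0, 1, 2:
  |N(C)_0| = 9 (objects)
  |N(C)_1| = 23 (morphisms)
  |N(C)_2| = 43 (composable pairs)
Total = 9 + 23 + 43 = 75

75


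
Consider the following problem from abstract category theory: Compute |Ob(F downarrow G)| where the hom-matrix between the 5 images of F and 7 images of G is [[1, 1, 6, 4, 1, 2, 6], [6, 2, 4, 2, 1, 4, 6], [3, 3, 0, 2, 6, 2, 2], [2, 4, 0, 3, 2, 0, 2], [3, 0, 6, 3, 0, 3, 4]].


Objects of (F downarrow G) are triples (a, b, h: F(a)->G(b)).
The count equals the sum of all entries in the hom-matrix.
sum(row 0) = 21
sum(row 1) = 25
sum(row 2) = 18
sum(row 3) = 13
sum(row 4) = 19
Grand total = 96

96


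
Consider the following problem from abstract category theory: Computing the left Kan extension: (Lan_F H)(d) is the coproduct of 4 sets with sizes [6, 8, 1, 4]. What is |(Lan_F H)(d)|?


Pointwise, the left Kan extension (Lan_F H)(d) is the colimit, indexed
by the comma category (F downarrow d), of H composed with the
projection (F downarrow d) -> C. Here that colimit is given
as a coproduct (disjoint union) of sets, so its cardinality is the
sum of the sizes of the summands.
Coproduct of sets with sizes: 6 + 8 + 1 + 4
= 19

19


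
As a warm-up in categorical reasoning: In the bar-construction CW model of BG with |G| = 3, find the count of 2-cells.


In the bar-construction CW model of BG, the n-cells are indexed by
n-tuples [g_1|...|g_n] of non-identity elements of G (degenerate
simplices with some g_i = e do not contribute cells), so there are
(|G| - 1)^n n-cells.
For dim = 2 with |G| = 3:
cells = (3 - 1)^2 = 2^2 = 4

4


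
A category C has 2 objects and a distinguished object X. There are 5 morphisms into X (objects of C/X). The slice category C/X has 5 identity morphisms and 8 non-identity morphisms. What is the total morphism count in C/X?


In the slice category C/X, objects are morphisms to X.
Identity morphisms: 5 (one per object of C/X).
Non-identity morphisms: 8.
Total = 5 + 8 = 13

13


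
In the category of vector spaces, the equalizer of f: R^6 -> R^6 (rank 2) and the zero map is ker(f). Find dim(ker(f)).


The equalizer of f and the zero map is ker(f).
By the rank-nullity theorem: dim(ker(f)) = dim(domain) - rank(f).
dim(ker(f)) = 6 - 2 = 4

4


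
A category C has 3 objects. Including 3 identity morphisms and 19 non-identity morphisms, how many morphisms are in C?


Each object has an identity morphism, giving 3 identities.
Adding the 19 non-identity morphisms:
Total = 3 + 19 = 22

22


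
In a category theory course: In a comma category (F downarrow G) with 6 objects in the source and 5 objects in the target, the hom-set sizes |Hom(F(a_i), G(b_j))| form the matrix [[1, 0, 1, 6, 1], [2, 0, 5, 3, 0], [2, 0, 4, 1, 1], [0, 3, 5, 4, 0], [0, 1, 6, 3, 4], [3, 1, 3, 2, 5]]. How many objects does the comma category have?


Objects of (F downarrow G) are triples (a, b, h: F(a)->G(b)).
The count equals the sum of all entries in the hom-matrix.
sum(row 0) = 9
sum(row 1) = 10
sum(row 2) = 8
sum(row 3) = 12
sum(row 4) = 14
sum(row 5) = 14
Grand total = 67

67


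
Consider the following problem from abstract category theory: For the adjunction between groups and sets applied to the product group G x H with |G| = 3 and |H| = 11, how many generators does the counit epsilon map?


The counit epsilon_K: F(U(K)) -> K of the Free-Forgetful adjunction
maps |K| generators of F(U(K)) into K. For K = G x H (the product group),
|G x H| = |G| * |H|.
Total generators mapped = 3 * 11 = 33.

33


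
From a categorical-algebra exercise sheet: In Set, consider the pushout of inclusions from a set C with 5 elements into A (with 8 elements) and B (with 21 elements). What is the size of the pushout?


The pushout A +_C B identifies the images of C in A and B.
|A +_C B| = |A| + |B| - |C| (for injections).
= 8 + 21 - 5 = 24

24


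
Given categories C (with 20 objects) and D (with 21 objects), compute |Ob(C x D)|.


The product category C x D has objects that are pairs (c, d).
Number of pairs = |Ob(C)| * |Ob(D)| = 20 * 21 = 420

420


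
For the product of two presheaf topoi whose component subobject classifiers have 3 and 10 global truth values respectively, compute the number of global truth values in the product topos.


In a product of presheaf topoi E_1 x E_2, the subobject classifier
is Omega = Omega_1 x Omega_2 (componentwise), so
|Omega(top)| = |Omega_1(top_1)| * |Omega_2(top_2)|.
= 3 * 10 = 30.

30


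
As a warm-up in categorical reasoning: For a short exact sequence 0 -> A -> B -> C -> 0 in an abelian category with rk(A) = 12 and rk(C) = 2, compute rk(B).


For a short exact sequence 0 -> A -> B -> C -> 0,
rank is additive: rank(B) = rank(A) + rank(C).
rank(B) = 12 + 2 = 14

14


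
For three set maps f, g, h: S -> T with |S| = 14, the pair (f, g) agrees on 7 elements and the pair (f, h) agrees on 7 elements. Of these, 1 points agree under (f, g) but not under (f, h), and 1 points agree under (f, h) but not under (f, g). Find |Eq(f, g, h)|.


Eq(f, g, h) is the triple-agreement set: points in S where all three
maps take the same value. Using inclusion-exclusion on the pairwise data:
Pair (f, g) agrees on 7 points; pair (f, h) on 7 points.
Points agreeing under (f, g) but not (f, h) = 1; under (f, h) but not (f, g) = 1.
Triple-agreement = agreement-in-(f, g) minus points that agree under (f, g) but not (f, h):
|Eq(f, g, h)| = 7 - 1 = 6
(cross-check via (f, h): 7 - 1 = 6.)

6
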